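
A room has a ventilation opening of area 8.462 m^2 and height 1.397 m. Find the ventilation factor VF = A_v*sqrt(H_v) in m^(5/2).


sqrt(H_v) = 1.1819
VF = 8.462 * 1.1819 = 10.002 m^(5/2)

10.002 m^(5/2)


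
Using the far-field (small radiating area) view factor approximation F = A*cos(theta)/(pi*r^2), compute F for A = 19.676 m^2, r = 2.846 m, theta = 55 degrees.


cos(55 deg) = 0.57358
pi*r^2 = 25.446
F = 19.676 * 0.57358 / 25.446 = 0.44352

0.44352


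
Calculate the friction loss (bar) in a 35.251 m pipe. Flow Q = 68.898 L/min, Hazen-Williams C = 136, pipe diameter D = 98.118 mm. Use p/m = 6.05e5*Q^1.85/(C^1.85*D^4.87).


Q^1.85 = 2515.8
C^1.85 = 8852.1
D^4.87 = 5.0098e+09
p/m = 3.4322e-05 bar/m
p_total = 3.4322e-05 * 35.251 = 0.0012099 bar

0.0012099 bar


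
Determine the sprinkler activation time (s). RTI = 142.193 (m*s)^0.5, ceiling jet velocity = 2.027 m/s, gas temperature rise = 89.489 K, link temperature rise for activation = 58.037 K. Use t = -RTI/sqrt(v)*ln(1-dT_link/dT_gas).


dT_link/dT_gas = 0.64854
ln(1 - 0.64854) = -1.0457
t = -142.193 / sqrt(2.027) * -1.0457 = 104.43 s

104.43 s


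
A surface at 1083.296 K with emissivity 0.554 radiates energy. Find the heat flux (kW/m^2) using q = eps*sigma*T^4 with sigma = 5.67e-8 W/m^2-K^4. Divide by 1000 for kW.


T^4 = 1.3772e+12
q = 0.554 * 5.67e-8 * 1.3772e+12 / 1000 = 43.259 kW/m^2

43.259 kW/m^2


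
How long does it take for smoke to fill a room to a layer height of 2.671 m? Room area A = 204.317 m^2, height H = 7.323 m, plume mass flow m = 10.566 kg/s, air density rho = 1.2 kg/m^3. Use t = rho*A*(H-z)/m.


H - z = 4.652 m
t = 1.2 * 204.317 * 4.652 / 10.566 = 107.95 s

107.95 s


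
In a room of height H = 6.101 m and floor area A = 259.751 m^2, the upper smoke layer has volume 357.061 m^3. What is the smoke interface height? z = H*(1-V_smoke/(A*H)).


V/(A*H) = 0.22531
1 - 0.22531 = 0.77469
z = 6.101 * 0.77469 = 4.7264 m

4.7264 m


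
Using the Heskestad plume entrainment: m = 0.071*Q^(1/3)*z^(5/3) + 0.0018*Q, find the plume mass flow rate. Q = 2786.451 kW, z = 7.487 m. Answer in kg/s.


Q^(1/3) = 14.072
z^(5/3) = 28.654
First term = 0.071 * 14.072 * 28.654 = 28.628
Second term = 0.0018 * 2786.451 = 5.0156
m = 33.643 kg/s

33.643 kg/s


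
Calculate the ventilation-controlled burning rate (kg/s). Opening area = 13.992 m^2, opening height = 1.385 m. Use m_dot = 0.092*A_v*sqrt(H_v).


sqrt(H_v) = 1.1769
m_dot = 0.092 * 13.992 * 1.1769 = 1.5149 kg/s

1.5149 kg/s


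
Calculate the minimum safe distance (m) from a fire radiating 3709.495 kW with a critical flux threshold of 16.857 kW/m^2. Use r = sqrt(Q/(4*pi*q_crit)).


4*pi*q_crit = 211.83
Q/(4*pi*q_crit) = 17.512
r = sqrt(17.512) = 4.1847 m

4.1847 m


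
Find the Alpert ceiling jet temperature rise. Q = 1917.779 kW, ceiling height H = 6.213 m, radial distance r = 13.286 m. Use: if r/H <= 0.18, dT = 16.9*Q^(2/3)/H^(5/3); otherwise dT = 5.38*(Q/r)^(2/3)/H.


r/H = 13.286 / 6.213 = 2.1384
r/H > 0.18, so dT = 5.38*(Q/r)^(2/3)/H
Q/r = 144.35
(Q/r)^(2/3) = 27.517
dT = 5.38 * 27.517 / 6.213 = 23.828 K

23.828 K


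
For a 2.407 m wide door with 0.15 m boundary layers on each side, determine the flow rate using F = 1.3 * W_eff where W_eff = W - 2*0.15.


W_eff = 2.407 - 0.30 = 2.107 m
F = 1.3 * 2.107 = 2.7391 persons/s

2.7391 persons/s


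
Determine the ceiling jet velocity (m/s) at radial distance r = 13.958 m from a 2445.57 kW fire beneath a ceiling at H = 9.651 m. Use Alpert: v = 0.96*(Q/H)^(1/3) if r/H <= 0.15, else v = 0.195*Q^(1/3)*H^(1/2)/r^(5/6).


r/H = 13.958 / 9.651 = 1.4463
r/H > 0.15, so v = 0.195*Q^(1/3)*H^(1/2)/r^(5/6)
Q^(1/3) = 13.473
H^(1/2) = 3.1066
r^(5/6) = 8.9954
v = 0.195 * 13.473 * 3.1066 / 8.9954 = 0.90732 m/s

0.90732 m/s


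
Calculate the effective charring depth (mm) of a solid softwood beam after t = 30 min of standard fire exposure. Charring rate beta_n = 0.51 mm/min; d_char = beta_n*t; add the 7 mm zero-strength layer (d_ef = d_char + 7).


d_char = 0.51 * 30 = 15.3 mm
d_ef = 15.3 + 1.0*7 = 22.3 mm

22.3 mm


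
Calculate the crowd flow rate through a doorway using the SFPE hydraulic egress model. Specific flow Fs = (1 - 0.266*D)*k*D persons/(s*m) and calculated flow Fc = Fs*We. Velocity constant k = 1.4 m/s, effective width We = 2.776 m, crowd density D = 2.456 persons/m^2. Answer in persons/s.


1 - 0.266*D = 1 - 0.266*2.456 = 0.34670
Fs = 0.34670 * 1.4 * 2.456 = 1.1921 persons/(s*m)
Fc = 1.1921 * 2.776 = 3.3093 persons/s

3.3093 persons/s


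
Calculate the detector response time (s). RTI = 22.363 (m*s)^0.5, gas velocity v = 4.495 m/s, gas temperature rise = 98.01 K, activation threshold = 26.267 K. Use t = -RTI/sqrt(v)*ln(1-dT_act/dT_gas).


dT_act/dT_gas = 0.26800
ln(1 - 0.26800) = -0.31198
t = -22.363 / sqrt(4.495) * -0.31198 = 3.2907 s

3.2907 s


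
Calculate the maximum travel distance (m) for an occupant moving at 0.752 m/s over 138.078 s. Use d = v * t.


d = 0.752 * 138.078 = 103.83 m

103.83 m


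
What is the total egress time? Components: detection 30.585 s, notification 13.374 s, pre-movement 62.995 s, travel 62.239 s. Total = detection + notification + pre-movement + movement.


Total = 30.585 + 13.374 + 62.995 + 62.239 = 169.193 s

169.193 s


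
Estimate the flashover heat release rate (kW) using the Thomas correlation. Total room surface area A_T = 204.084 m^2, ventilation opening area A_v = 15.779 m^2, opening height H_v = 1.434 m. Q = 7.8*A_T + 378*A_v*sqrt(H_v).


7.8*A_T = 1591.9
sqrt(H_v) = 1.1975
378*A_v*sqrt(H_v) = 7142.4
Q = 1591.9 + 7142.4 = 8734.3 kW

8734.3 kW


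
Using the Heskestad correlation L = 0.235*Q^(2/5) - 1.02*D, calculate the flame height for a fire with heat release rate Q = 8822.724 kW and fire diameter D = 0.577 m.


Q^(2/5) = 37.865
0.235 * Q^(2/5) = 8.8983
1.02 * D = 0.58854
L = 8.3098 m

8.3098 m


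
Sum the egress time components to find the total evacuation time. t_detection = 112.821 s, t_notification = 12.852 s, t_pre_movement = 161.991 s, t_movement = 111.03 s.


Total = 112.821 + 12.852 + 161.991 + 111.03 = 398.694 s

398.694 s


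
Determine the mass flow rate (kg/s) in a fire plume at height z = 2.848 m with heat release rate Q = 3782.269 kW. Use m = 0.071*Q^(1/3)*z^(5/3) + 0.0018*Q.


Q^(1/3) = 15.581
z^(5/3) = 5.7222
First term = 0.071 * 15.581 * 5.7222 = 6.3301
Second term = 0.0018 * 3782.269 = 6.8081
m = 13.138 kg/s

13.138 kg/s


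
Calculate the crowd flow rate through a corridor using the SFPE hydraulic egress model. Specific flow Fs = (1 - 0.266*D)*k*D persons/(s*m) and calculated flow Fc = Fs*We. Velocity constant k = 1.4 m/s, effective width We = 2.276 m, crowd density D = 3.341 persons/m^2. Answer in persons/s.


1 - 0.266*D = 1 - 0.266*3.341 = 0.11129
Fs = 0.11129 * 1.4 * 3.341 = 0.52057 persons/(s*m)
Fc = 0.52057 * 2.276 = 1.1848 persons/s

1.1848 persons/s


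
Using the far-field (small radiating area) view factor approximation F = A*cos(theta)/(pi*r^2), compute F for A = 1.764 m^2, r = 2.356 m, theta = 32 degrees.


cos(32 deg) = 0.84805
pi*r^2 = 17.438
F = 1.764 * 0.84805 / 17.438 = 0.085786

0.085786


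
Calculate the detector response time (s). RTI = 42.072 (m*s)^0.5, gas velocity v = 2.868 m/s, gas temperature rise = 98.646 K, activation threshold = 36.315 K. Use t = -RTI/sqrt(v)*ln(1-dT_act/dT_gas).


dT_act/dT_gas = 0.36813
ln(1 - 0.36813) = -0.45908
t = -42.072 / sqrt(2.868) * -0.45908 = 11.405 s

11.405 s


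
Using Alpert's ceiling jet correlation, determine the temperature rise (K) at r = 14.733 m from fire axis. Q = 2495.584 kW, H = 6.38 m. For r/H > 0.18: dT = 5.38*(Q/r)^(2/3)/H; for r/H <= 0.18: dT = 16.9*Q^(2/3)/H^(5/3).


r/H = 14.733 / 6.38 = 2.3092
r/H > 0.18, so dT = 5.38*(Q/r)^(2/3)/H
Q/r = 169.39
(Q/r)^(2/3) = 30.614
dT = 5.38 * 30.614 / 6.38 = 25.816 K

25.816 K


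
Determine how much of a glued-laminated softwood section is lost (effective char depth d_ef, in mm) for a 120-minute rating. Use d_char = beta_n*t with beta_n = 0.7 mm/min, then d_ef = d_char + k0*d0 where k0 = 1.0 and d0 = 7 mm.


d_char = 0.7 * 120 = 84 mm
d_ef = 84 + 1.0*7 = 91 mm

91 mm


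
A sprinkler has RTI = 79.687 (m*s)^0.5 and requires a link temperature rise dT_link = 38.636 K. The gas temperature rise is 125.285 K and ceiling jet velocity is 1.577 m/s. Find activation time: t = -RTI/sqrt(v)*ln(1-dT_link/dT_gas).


dT_link/dT_gas = 0.30838
ln(1 - 0.30838) = -0.36873
t = -79.687 / sqrt(1.577) * -0.36873 = 23.398 s

23.398 s


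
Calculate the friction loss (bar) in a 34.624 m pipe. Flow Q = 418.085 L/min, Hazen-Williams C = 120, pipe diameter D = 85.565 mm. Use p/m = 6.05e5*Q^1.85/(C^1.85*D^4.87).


Q^1.85 = 70687
C^1.85 = 7022.4
D^4.87 = 2.5721e+09
p/m = 0.0023677 bar/m
p_total = 0.0023677 * 34.624 = 0.081979 bar

0.081979 bar


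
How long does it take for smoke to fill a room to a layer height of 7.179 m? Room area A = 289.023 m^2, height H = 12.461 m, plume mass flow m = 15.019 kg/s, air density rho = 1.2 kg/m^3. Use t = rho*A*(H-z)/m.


H - z = 5.282 m
t = 1.2 * 289.023 * 5.282 / 15.019 = 121.98 s

121.98 s


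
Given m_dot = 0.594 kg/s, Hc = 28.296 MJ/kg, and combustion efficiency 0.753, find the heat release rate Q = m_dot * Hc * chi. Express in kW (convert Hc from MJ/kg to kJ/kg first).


Hc = 28.296 MJ/kg = 28.296 * 1000 kJ/kg = 28296 kJ/kg
Q = 0.594 kg/s * 28296 kJ/kg * 0.753 = 12656 kW

12656 kW


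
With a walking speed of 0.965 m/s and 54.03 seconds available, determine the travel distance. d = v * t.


d = 0.965 * 54.03 = 52.139 m

52.139 m


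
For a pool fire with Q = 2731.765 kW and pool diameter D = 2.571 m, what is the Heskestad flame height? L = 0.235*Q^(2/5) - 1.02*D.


Q^(2/5) = 23.691
0.235 * Q^(2/5) = 5.5673
1.02 * D = 2.6224
L = 2.9449 m

2.9449 m


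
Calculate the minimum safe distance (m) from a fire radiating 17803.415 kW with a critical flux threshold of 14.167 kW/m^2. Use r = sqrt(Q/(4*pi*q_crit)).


4*pi*q_crit = 178.03
Q/(4*pi*q_crit) = 100.00
r = sqrt(100.00) = 10.000 m

10.000 m


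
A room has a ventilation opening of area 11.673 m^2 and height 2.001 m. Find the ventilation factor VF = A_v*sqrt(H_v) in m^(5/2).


sqrt(H_v) = 1.4146
VF = 11.673 * 1.4146 = 16.512 m^(5/2)

16.512 m^(5/2)


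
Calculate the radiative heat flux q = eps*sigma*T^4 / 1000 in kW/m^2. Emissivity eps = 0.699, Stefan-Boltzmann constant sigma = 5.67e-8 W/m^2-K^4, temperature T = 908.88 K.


T^4 = 6.8238e+11
q = 0.699 * 5.67e-8 * 6.8238e+11 / 1000 = 27.045 kW/m^2

27.045 kW/m^2


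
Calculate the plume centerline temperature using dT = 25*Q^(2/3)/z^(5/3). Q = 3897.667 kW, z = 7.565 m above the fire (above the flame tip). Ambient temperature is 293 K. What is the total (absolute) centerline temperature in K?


Q^(2/3) = 247.67
z^(5/3) = 29.153
dT = 25 * 247.67 / 29.153 = 212.39 K
T = 293 + 212.39 = 505.39 K

505.39 K


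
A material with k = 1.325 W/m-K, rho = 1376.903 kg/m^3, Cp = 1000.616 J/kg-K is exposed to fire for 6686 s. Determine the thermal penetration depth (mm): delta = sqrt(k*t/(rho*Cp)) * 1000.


alpha = 1.325 / (1376.903 * 1000.616) = 9.6171e-07 m^2/s
alpha * t = 0.0064300
delta = sqrt(0.0064300) * 1000 = 80.187 mm

80.187 mm


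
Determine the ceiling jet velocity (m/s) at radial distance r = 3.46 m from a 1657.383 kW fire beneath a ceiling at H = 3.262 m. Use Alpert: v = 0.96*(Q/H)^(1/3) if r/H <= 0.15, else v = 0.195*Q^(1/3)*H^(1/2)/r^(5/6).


r/H = 3.46 / 3.262 = 1.0607
r/H > 0.15, so v = 0.195*Q^(1/3)*H^(1/2)/r^(5/6)
Q^(1/3) = 11.834
H^(1/2) = 1.8061
r^(5/6) = 2.8134
v = 0.195 * 11.834 * 1.8061 / 2.8134 = 1.4815 m/s

1.4815 m/s


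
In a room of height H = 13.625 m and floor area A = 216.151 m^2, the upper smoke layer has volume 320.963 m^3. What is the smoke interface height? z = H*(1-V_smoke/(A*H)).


V/(A*H) = 0.10898
1 - 0.10898 = 0.89102
z = 13.625 * 0.89102 = 12.140 m

12.140 m


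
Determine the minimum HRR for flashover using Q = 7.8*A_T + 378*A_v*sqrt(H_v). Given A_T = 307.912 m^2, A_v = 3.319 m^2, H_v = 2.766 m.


7.8*A_T = 2401.7
sqrt(H_v) = 1.6631
378*A_v*sqrt(H_v) = 2086.5
Q = 2401.7 + 2086.5 = 4488.2 kW

4488.2 kW


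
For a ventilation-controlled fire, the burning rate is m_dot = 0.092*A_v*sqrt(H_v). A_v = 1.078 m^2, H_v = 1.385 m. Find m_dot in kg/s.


sqrt(H_v) = 1.1769
m_dot = 0.092 * 1.078 * 1.1769 = 0.11672 kg/s

0.11672 kg/s


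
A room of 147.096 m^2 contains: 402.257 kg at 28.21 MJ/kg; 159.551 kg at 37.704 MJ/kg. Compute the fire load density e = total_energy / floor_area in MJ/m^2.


Total energy = 402.257*28.21 + 159.551*37.704
= 11347.67 + 6015.711
= 17363.38 MJ
e = 17363.38 / 147.096 = 118.04 MJ/m^2

118.04 MJ/m^2


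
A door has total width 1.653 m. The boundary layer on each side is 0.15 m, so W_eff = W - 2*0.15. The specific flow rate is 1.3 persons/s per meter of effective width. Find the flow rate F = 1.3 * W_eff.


W_eff = 1.653 - 0.30 = 1.353 m
F = 1.3 * 1.353 = 1.7589 persons/s

1.7589 persons/s


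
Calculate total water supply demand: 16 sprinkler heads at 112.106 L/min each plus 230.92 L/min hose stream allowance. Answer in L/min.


Sprinkler demand = 16 * 112.106 = 1793.696 L/min
Total = 1793.696 + 230.92 = 2024.616 L/min

2024.616 L/min


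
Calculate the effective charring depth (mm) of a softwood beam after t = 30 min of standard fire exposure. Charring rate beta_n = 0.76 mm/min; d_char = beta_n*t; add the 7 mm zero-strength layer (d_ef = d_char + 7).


d_char = 0.76 * 30 = 22.8 mm
d_ef = 22.8 + 1.0*7 = 29.8 mm

29.8 mm


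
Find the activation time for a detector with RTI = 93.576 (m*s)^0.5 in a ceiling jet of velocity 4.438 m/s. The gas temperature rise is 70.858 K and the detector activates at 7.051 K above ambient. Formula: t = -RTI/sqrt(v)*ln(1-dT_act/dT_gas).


dT_act/dT_gas = 0.099509
ln(1 - 0.099509) = -0.10481
t = -93.576 / sqrt(4.438) * -0.10481 = 4.6558 s

4.6558 s


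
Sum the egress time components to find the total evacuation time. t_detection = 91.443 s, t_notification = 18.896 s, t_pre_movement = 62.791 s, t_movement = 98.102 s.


Total = 91.443 + 18.896 + 62.791 + 98.102 = 271.232 s

271.232 s


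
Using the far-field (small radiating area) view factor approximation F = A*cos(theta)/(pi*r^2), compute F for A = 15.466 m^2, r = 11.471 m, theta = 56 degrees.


cos(56 deg) = 0.55919
pi*r^2 = 413.38
F = 15.466 * 0.55919 / 413.38 = 0.020921

0.020921


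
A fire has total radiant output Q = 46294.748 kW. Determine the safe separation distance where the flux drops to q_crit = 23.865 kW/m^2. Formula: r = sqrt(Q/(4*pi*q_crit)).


4*pi*q_crit = 299.90
Q/(4*pi*q_crit) = 154.37
r = sqrt(154.37) = 12.425 m

12.425 m


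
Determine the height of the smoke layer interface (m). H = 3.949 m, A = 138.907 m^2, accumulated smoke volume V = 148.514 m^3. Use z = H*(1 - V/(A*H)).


V/(A*H) = 0.27074
1 - 0.27074 = 0.72926
z = 3.949 * 0.72926 = 2.8798 m

2.8798 m


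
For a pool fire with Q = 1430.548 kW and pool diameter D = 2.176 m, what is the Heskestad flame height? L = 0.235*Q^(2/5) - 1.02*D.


Q^(2/5) = 18.289
0.235 * Q^(2/5) = 4.2980
1.02 * D = 2.2195
L = 2.0785 m

2.0785 m


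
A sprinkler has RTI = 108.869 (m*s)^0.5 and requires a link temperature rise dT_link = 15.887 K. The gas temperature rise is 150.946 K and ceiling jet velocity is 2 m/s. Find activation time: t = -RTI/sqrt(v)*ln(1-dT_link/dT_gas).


dT_link/dT_gas = 0.10525
ln(1 - 0.10525) = -0.11121
t = -108.869 / sqrt(2) * -0.11121 = 8.5612 s

8.5612 s


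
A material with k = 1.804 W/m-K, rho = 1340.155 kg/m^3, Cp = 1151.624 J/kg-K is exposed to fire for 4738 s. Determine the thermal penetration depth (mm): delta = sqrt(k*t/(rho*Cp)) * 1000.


alpha = 1.804 / (1340.155 * 1151.624) = 1.1689e-06 m^2/s
alpha * t = 0.0055382
delta = sqrt(0.0055382) * 1000 = 74.419 mm

74.419 mm


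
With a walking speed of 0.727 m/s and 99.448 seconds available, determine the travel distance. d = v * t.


d = 0.727 * 99.448 = 72.299 m

72.299 m


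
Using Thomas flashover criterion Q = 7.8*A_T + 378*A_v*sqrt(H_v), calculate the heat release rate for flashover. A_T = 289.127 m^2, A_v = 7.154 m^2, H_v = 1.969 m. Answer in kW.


7.8*A_T = 2255.2
sqrt(H_v) = 1.4032
378*A_v*sqrt(H_v) = 3794.6
Q = 2255.2 + 3794.6 = 6049.8 kW

6049.8 kW


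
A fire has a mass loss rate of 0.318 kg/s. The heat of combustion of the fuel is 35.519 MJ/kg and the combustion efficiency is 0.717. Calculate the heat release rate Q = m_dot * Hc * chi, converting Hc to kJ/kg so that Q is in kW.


Hc = 35.519 MJ/kg = 35.519 * 1000 kJ/kg = 35519 kJ/kg
Q = 0.318 kg/s * 35519 kJ/kg * 0.717 = 8098.5 kW

8098.5 kW


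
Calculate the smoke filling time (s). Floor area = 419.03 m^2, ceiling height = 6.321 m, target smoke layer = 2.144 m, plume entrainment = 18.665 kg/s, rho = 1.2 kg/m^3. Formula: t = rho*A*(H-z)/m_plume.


H - z = 4.177 m
t = 1.2 * 419.03 * 4.177 / 18.665 = 112.53 s

112.53 s


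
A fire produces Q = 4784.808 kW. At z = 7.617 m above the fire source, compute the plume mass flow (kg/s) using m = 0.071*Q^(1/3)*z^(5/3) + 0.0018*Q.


Q^(1/3) = 16.851
z^(5/3) = 29.488
First term = 0.071 * 16.851 * 29.488 = 35.279
Second term = 0.0018 * 4784.808 = 8.6127
m = 43.892 kg/s

43.892 kg/s


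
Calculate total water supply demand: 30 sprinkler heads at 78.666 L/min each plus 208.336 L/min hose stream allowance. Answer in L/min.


Sprinkler demand = 30 * 78.666 = 2359.98 L/min
Total = 2359.98 + 208.336 = 2568.316 L/min

2568.316 L/min


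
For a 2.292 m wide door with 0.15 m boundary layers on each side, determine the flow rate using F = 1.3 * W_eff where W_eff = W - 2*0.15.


W_eff = 2.292 - 0.30 = 1.992 m
F = 1.3 * 1.992 = 2.5896 persons/s

2.5896 persons/s


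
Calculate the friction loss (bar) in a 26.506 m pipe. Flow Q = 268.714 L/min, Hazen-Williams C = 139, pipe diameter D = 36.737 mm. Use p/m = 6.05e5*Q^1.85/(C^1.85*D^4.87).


Q^1.85 = 31202
C^1.85 = 9216.7
D^4.87 = 4.1885e+07
p/m = 0.048900 bar/m
p_total = 0.048900 * 26.506 = 1.2961 bar

1.2961 bar


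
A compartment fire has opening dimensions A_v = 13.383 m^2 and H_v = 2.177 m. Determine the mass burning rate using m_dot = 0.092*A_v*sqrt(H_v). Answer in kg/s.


sqrt(H_v) = 1.4755
m_dot = 0.092 * 13.383 * 1.4755 = 1.8166 kg/s

1.8166 kg/s


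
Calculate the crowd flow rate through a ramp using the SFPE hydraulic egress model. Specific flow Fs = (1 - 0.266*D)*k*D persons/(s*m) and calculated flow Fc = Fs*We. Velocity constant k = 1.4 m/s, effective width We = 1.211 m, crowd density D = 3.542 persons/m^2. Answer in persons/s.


1 - 0.266*D = 1 - 0.266*3.542 = 0.057828
Fs = 0.057828 * 1.4 * 3.542 = 0.28676 persons/(s*m)
Fc = 0.28676 * 1.211 = 0.34726 persons/s

0.34726 persons/s


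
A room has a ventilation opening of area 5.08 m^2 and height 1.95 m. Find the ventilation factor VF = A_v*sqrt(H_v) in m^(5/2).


sqrt(H_v) = 1.3964
VF = 5.08 * 1.3964 = 7.0938 m^(5/2)

7.0938 m^(5/2)


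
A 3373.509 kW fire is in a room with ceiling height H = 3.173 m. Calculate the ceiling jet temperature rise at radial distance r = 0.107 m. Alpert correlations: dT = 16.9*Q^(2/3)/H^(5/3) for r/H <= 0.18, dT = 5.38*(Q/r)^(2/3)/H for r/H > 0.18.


r/H = 0.107 / 3.173 = 0.033722
r/H <= 0.18, so dT = 16.9*Q^(2/3)/H^(5/3)
Q^(2/3) = 224.93
H^(5/3) = 6.8515
dT = 16.9 * 224.93 / 6.8515 = 554.83 K

554.83 K


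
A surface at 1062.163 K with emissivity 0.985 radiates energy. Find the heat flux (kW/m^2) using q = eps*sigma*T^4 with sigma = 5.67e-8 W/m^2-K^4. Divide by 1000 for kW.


T^4 = 1.2728e+12
q = 0.985 * 5.67e-8 * 1.2728e+12 / 1000 = 71.086 kW/m^2

71.086 kW/m^2


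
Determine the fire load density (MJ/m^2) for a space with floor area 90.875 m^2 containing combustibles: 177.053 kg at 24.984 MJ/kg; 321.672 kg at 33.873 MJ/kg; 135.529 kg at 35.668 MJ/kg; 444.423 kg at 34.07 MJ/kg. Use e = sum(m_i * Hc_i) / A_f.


Total energy = 177.053*24.984 + 321.672*33.873 + 135.529*35.668 + 444.423*34.07
= 4423.492 + 10896.00 + 4834.048 + 15141.49
= 35295.03 MJ
e = 35295.03 / 90.875 = 388.39 MJ/m^2

388.39 MJ/m^2


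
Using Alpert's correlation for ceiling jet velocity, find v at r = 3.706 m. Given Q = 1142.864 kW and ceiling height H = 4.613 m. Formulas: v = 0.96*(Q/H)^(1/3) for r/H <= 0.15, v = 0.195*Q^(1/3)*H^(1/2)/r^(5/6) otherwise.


r/H = 3.706 / 4.613 = 0.80338
r/H > 0.15, so v = 0.195*Q^(1/3)*H^(1/2)/r^(5/6)
Q^(1/3) = 10.455
H^(1/2) = 2.1478
r^(5/6) = 2.9791
v = 0.195 * 10.455 * 2.1478 / 2.9791 = 1.4698 m/s

1.4698 m/s


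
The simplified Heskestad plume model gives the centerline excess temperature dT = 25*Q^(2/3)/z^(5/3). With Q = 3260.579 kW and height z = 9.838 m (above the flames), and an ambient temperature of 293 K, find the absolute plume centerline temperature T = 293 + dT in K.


Q^(2/3) = 219.89
z^(5/3) = 45.169
dT = 25 * 219.89 / 45.169 = 121.70 K
T = 293 + 121.70 = 414.70 K

414.70 K


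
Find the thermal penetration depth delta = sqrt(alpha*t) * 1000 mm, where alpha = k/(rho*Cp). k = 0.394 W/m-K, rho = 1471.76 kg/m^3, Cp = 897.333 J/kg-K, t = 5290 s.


alpha = 0.394 / (1471.76 * 897.333) = 2.9834e-07 m^2/s
alpha * t = 0.0015782
delta = sqrt(0.0015782) * 1000 = 39.727 mm

39.727 mm


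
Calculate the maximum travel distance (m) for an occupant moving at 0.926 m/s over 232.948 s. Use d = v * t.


d = 0.926 * 232.948 = 215.71 m

215.71 m


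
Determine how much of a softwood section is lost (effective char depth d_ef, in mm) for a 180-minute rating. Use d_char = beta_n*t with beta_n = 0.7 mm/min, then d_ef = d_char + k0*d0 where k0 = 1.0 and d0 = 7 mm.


d_char = 0.7 * 180 = 126 mm
d_ef = 126 + 1.0*7 = 133 mm

133 mm


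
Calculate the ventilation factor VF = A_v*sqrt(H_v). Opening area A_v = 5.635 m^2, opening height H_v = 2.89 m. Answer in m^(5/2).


sqrt(H_v) = 1.7
VF = 5.635 * 1.7 = 9.5795 m^(5/2)

9.5795 m^(5/2)


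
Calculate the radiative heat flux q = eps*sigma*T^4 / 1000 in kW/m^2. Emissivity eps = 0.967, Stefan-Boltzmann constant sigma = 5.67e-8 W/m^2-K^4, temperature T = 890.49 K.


T^4 = 6.2881e+11
q = 0.967 * 5.67e-8 * 6.2881e+11 / 1000 = 34.477 kW/m^2

34.477 kW/m^2


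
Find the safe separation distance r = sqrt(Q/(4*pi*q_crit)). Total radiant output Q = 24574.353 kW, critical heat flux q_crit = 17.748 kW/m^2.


4*pi*q_crit = 223.03
Q/(4*pi*q_crit) = 110.19
r = sqrt(110.19) = 10.497 m

10.497 m


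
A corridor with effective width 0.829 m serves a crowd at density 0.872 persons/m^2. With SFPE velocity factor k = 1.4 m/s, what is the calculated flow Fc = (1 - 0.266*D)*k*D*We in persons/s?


1 - 0.266*D = 1 - 0.266*0.872 = 0.76805
Fs = 0.76805 * 1.4 * 0.872 = 0.93763 persons/(s*m)
Fc = 0.93763 * 0.829 = 0.77730 persons/s

0.77730 persons/s


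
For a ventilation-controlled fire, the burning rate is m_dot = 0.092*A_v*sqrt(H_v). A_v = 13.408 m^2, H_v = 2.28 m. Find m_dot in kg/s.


sqrt(H_v) = 1.5100
m_dot = 0.092 * 13.408 * 1.5100 = 1.8626 kg/s

1.8626 kg/s


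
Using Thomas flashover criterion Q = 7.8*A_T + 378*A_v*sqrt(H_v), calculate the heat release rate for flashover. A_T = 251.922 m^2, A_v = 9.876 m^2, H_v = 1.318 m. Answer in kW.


7.8*A_T = 1965.0
sqrt(H_v) = 1.1480
378*A_v*sqrt(H_v) = 4285.8
Q = 1965.0 + 4285.8 = 6250.8 kW

6250.8 kW


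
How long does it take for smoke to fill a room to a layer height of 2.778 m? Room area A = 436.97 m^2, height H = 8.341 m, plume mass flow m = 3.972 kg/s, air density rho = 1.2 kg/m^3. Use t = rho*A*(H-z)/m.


H - z = 5.563 m
t = 1.2 * 436.97 * 5.563 / 3.972 = 734.40 s

734.40 s


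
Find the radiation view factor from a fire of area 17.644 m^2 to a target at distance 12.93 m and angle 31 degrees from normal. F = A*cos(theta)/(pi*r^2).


cos(31 deg) = 0.85717
pi*r^2 = 525.23
F = 17.644 * 0.85717 / 525.23 = 0.028795

0.028795


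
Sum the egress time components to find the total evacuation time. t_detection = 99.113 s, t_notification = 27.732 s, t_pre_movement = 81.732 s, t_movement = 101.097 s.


Total = 99.113 + 27.732 + 81.732 + 101.097 = 309.674 s

309.674 s


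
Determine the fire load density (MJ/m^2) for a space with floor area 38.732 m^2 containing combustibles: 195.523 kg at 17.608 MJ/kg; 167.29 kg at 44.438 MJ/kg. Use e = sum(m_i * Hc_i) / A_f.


Total energy = 195.523*17.608 + 167.29*44.438
= 3442.769 + 7434.033
= 10876.80 MJ
e = 10876.80 / 38.732 = 280.82 MJ/m^2

280.82 MJ/m^2


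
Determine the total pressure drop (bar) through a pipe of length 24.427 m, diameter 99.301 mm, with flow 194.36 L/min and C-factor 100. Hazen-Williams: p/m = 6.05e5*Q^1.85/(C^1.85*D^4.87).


Q^1.85 = 17137
C^1.85 = 5011.9
D^4.87 = 5.3109e+09
p/m = 0.00038951 bar/m
p_total = 0.00038951 * 24.427 = 0.0095145 bar

0.0095145 bar


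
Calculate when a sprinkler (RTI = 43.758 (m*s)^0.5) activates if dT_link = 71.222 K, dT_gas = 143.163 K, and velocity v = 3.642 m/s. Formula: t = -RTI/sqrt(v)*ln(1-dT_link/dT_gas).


dT_link/dT_gas = 0.49749
ln(1 - 0.49749) = -0.68814
t = -43.758 / sqrt(3.642) * -0.68814 = 15.778 s

15.778 s


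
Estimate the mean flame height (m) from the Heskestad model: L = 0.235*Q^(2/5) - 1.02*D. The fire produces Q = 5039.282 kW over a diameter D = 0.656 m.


Q^(2/5) = 30.265
0.235 * Q^(2/5) = 7.1124
1.02 * D = 0.66912
L = 6.4433 m

6.4433 m


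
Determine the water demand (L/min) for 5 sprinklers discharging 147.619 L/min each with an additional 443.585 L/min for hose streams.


Sprinkler demand = 5 * 147.619 = 738.095 L/min
Total = 738.095 + 443.585 = 1181.68 L/min

1181.68 L/min


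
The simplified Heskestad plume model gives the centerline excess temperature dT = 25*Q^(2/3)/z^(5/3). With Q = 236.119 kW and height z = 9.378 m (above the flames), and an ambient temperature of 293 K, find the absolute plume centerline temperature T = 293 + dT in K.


Q^(2/3) = 38.202
z^(5/3) = 41.705
dT = 25 * 38.202 / 41.705 = 22.900 K
T = 293 + 22.900 = 315.90 K

315.90 K


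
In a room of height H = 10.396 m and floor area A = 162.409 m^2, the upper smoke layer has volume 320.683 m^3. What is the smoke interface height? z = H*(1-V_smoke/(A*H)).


V/(A*H) = 0.18993
1 - 0.18993 = 0.81007
z = 10.396 * 0.81007 = 8.4215 m

8.4215 m


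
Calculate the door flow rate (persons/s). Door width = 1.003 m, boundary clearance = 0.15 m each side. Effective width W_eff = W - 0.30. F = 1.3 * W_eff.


W_eff = 1.003 - 0.30 = 0.703 m
F = 1.3 * 0.703 = 0.91390 persons/s

0.91390 persons/s


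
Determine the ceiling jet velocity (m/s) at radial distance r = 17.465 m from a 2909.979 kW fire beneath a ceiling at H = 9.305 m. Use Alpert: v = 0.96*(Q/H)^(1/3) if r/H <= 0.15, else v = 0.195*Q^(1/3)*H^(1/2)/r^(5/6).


r/H = 17.465 / 9.305 = 1.8769
r/H > 0.15, so v = 0.195*Q^(1/3)*H^(1/2)/r^(5/6)
Q^(1/3) = 14.277
H^(1/2) = 3.0504
r^(5/6) = 10.843
v = 0.195 * 14.277 * 3.0504 / 10.843 = 0.78322 m/s

0.78322 m/s


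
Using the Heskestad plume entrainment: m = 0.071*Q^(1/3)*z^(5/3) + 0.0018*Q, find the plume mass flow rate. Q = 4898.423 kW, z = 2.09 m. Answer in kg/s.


Q^(1/3) = 16.983
z^(5/3) = 3.4165
First term = 0.071 * 16.983 * 3.4165 = 4.1196
Second term = 0.0018 * 4898.423 = 8.8172
m = 12.937 kg/s

12.937 kg/s


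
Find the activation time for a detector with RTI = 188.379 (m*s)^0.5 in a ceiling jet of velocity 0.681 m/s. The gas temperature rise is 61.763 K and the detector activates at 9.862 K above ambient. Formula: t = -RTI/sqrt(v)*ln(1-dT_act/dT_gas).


dT_act/dT_gas = 0.15967
ln(1 - 0.15967) = -0.17397
t = -188.379 / sqrt(0.681) * -0.17397 = 39.712 s

39.712 s


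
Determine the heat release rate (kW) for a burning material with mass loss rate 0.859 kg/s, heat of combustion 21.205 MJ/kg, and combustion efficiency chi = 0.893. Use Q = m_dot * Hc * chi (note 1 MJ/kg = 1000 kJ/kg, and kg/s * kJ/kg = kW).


Hc = 21.205 MJ/kg = 21.205 * 1000 kJ/kg = 21205 kJ/kg
Q = 0.859 kg/s * 21205 kJ/kg * 0.893 = 16266 kW

16266 kW


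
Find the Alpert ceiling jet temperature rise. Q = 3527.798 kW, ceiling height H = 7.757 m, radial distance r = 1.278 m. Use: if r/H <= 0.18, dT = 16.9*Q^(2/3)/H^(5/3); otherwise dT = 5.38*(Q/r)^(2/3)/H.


r/H = 1.278 / 7.757 = 0.16475
r/H <= 0.18, so dT = 16.9*Q^(2/3)/H^(5/3)
Q^(2/3) = 231.74
H^(5/3) = 30.396
dT = 16.9 * 231.74 / 30.396 = 128.84 K

128.84 K


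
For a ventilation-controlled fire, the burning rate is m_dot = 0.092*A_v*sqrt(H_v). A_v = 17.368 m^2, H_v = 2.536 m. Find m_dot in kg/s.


sqrt(H_v) = 1.5925
m_dot = 0.092 * 17.368 * 1.5925 = 2.5446 kg/s

2.5446 kg/s


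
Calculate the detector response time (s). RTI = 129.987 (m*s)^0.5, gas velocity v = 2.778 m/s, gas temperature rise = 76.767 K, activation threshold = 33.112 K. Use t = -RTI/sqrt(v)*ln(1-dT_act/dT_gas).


dT_act/dT_gas = 0.43133
ln(1 - 0.43133) = -0.56446
t = -129.987 / sqrt(2.778) * -0.56446 = 44.021 s

44.021 s


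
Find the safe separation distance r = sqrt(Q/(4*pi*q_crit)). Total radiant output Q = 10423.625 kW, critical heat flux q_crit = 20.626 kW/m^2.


4*pi*q_crit = 259.19
Q/(4*pi*q_crit) = 40.216
r = sqrt(40.216) = 6.3416 m

6.3416 m


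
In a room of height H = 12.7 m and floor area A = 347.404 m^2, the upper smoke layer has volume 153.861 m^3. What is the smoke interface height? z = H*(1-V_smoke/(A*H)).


V/(A*H) = 0.034873
1 - 0.034873 = 0.96513
z = 12.7 * 0.96513 = 12.257 m

12.257 m


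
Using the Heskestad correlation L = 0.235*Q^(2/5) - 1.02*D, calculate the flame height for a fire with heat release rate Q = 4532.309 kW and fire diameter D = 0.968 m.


Q^(2/5) = 29.009
0.235 * Q^(2/5) = 6.8170
1.02 * D = 0.98736
L = 5.8297 m

5.8297 m


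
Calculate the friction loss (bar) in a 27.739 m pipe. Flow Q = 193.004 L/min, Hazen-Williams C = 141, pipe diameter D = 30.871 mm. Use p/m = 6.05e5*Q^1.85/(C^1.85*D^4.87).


Q^1.85 = 16916
C^1.85 = 9463.6
D^4.87 = 1.7952e+07
p/m = 0.060240 bar/m
p_total = 0.060240 * 27.739 = 1.6710 bar

1.6710 bar


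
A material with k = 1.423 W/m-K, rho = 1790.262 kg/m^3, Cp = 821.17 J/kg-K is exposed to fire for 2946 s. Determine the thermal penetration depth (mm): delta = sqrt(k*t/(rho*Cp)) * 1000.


alpha = 1.423 / (1790.262 * 821.17) = 9.6796e-07 m^2/s
alpha * t = 0.0028516
delta = sqrt(0.0028516) * 1000 = 53.400 mm

53.400 mm


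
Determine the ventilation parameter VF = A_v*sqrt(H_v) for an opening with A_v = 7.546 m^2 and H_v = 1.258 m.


sqrt(H_v) = 1.1216
VF = 7.546 * 1.1216 = 8.4636 m^(5/2)

8.4636 m^(5/2)


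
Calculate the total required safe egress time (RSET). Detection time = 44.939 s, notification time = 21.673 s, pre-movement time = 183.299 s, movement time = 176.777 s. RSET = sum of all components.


Total = 44.939 + 21.673 + 183.299 + 176.777 = 426.688 s

426.688 s


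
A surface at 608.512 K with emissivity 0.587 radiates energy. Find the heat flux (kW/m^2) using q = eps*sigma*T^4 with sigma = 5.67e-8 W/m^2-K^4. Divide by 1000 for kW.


T^4 = 1.3711e+11
q = 0.587 * 5.67e-8 * 1.3711e+11 / 1000 = 4.5635 kW/m^2

4.5635 kW/m^2


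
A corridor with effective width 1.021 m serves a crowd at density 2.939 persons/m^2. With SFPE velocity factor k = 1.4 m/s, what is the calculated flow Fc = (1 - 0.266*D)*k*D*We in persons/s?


1 - 0.266*D = 1 - 0.266*2.939 = 0.21823
Fs = 0.21823 * 1.4 * 2.939 = 0.89791 persons/(s*m)
Fc = 0.89791 * 1.021 = 0.91677 persons/s

0.91677 persons/s


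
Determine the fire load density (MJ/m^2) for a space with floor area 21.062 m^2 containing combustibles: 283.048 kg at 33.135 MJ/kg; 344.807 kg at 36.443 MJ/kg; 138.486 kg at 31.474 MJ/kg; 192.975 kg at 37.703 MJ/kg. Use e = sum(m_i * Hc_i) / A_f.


Total energy = 283.048*33.135 + 344.807*36.443 + 138.486*31.474 + 192.975*37.703
= 9378.795 + 12565.80 + 4358.708 + 7275.736
= 33579.04 MJ
e = 33579.04 / 21.062 = 1594.3 MJ/m^2

1594.3 MJ/m^2


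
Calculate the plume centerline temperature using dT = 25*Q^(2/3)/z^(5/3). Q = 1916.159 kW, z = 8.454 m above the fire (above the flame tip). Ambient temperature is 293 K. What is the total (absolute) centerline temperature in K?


Q^(2/3) = 154.27
z^(5/3) = 35.084
dT = 25 * 154.27 / 35.084 = 109.93 K
T = 293 + 109.93 = 402.93 K

402.93 K


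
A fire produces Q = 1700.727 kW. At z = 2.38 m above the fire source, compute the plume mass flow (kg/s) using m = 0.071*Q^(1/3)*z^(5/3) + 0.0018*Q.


Q^(1/3) = 11.937
z^(5/3) = 4.2426
First term = 0.071 * 11.937 * 4.2426 = 3.5955
Second term = 0.0018 * 1700.727 = 3.0613
m = 6.6569 kg/s

6.6569 kg/s


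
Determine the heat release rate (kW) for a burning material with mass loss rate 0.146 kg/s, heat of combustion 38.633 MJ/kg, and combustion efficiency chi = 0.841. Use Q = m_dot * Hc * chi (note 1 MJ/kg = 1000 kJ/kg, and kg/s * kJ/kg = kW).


Hc = 38.633 MJ/kg = 38.633 * 1000 kJ/kg = 38633 kJ/kg
Q = 0.146 kg/s * 38633 kJ/kg * 0.841 = 4743.6 kW

4743.6 kW


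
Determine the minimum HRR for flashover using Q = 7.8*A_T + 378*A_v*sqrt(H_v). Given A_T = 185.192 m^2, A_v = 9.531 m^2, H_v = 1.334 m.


7.8*A_T = 1444.5
sqrt(H_v) = 1.1550
378*A_v*sqrt(H_v) = 4161.1
Q = 1444.5 + 4161.1 = 5605.6 kW

5605.6 kW


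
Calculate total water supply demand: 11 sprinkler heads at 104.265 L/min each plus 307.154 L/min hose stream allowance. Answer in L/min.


Sprinkler demand = 11 * 104.265 = 1146.915 L/min
Total = 1146.915 + 307.154 = 1454.069 L/min

1454.069 L/min


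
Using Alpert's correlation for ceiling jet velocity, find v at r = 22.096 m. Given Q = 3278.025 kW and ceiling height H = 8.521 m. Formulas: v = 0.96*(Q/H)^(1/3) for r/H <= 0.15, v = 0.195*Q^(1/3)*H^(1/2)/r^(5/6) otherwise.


r/H = 22.096 / 8.521 = 2.5931
r/H > 0.15, so v = 0.195*Q^(1/3)*H^(1/2)/r^(5/6)
Q^(1/3) = 14.855
H^(1/2) = 2.9191
r^(5/6) = 13.191
v = 0.195 * 14.855 * 2.9191 / 13.191 = 0.64105 m/s

0.64105 m/s


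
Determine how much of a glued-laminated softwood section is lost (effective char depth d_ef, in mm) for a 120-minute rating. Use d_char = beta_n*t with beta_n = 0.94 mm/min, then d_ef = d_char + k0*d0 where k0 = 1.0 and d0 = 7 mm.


d_char = 0.94 * 120 = 112.8 mm
d_ef = 112.8 + 1.0*7 = 119.8 mm

119.8 mm


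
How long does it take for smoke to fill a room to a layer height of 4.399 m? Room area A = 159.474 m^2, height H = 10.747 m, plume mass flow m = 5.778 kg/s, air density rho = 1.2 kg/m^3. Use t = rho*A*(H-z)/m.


H - z = 6.348 m
t = 1.2 * 159.474 * 6.348 / 5.778 = 210.25 s

210.25 s


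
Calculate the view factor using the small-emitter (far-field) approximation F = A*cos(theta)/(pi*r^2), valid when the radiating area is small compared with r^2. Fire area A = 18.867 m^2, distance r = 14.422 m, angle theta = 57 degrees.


cos(57 deg) = 0.54464
pi*r^2 = 653.43
F = 18.867 * 0.54464 / 653.43 = 0.015726

0.015726


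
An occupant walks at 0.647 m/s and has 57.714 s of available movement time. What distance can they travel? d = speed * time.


d = 0.647 * 57.714 = 37.341 m

37.341 m


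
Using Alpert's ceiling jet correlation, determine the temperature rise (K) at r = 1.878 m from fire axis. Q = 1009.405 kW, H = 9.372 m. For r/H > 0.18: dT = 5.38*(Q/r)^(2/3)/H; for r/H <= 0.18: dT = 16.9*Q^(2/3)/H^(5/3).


r/H = 1.878 / 9.372 = 0.20038
r/H > 0.18, so dT = 5.38*(Q/r)^(2/3)/H
Q/r = 537.49
(Q/r)^(2/3) = 66.107
dT = 5.38 * 66.107 / 9.372 = 37.949 K

37.949 K


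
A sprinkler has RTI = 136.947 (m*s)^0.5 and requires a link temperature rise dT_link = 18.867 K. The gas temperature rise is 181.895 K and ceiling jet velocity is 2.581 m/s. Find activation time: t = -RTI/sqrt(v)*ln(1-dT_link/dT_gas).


dT_link/dT_gas = 0.10372
ln(1 - 0.10372) = -0.10951
t = -136.947 / sqrt(2.581) * -0.10951 = 9.3348 s

9.3348 s


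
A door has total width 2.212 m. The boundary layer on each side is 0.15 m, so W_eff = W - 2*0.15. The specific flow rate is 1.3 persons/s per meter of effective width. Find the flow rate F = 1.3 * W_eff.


W_eff = 2.212 - 0.30 = 1.912 m
F = 1.3 * 1.912 = 2.4856 persons/s

2.4856 persons/s


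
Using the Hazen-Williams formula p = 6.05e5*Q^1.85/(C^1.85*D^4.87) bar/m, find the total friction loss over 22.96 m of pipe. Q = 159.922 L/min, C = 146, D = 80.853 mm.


Q^1.85 = 11946
C^1.85 = 10094
D^4.87 = 1.9520e+09
p/m = 0.00036682 bar/m
p_total = 0.00036682 * 22.96 = 0.0084222 bar

0.0084222 bar


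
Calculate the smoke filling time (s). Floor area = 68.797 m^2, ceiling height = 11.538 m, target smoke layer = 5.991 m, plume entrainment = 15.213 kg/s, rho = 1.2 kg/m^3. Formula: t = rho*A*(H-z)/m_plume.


H - z = 5.547 m
t = 1.2 * 68.797 * 5.547 / 15.213 = 30.102 s

30.102 s


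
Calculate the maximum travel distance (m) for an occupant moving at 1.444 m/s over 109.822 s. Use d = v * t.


d = 1.444 * 109.822 = 158.58 m

158.58 m


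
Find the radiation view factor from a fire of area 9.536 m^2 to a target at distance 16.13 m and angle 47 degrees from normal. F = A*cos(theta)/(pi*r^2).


cos(47 deg) = 0.68200
pi*r^2 = 817.37
F = 9.536 * 0.68200 / 817.37 = 0.0079567

0.0079567


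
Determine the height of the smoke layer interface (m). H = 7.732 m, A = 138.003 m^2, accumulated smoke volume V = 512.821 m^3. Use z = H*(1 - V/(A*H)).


V/(A*H) = 0.48060
1 - 0.48060 = 0.51940
z = 7.732 * 0.51940 = 4.0160 m

4.0160 m


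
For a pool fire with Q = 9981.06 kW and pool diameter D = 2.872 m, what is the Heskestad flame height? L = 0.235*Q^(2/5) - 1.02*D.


Q^(2/5) = 39.781
0.235 * Q^(2/5) = 9.3484
1.02 * D = 2.9294
L = 6.4190 m

6.4190 m


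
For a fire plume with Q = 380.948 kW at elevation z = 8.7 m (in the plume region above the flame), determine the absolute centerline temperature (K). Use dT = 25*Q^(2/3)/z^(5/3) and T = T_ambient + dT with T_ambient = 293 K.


Q^(2/3) = 52.551
z^(5/3) = 36.801
dT = 25 * 52.551 / 36.801 = 35.699 K
T = 293 + 35.699 = 328.70 K

328.70 K


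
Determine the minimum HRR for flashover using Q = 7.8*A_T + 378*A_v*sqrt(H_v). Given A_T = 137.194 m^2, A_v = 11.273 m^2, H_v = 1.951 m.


7.8*A_T = 1070.1
sqrt(H_v) = 1.3968
378*A_v*sqrt(H_v) = 5952.0
Q = 1070.1 + 5952.0 = 7022.1 kW

7022.1 kW


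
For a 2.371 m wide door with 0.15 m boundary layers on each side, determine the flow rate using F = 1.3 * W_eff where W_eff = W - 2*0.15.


W_eff = 2.371 - 0.30 = 2.071 m
F = 1.3 * 2.071 = 2.6923 persons/s

2.6923 persons/s


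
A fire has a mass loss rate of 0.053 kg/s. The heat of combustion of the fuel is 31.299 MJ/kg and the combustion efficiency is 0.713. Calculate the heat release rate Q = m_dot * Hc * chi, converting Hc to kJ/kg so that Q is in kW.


Hc = 31.299 MJ/kg = 31.299 * 1000 kJ/kg = 31299 kJ/kg
Q = 0.053 kg/s * 31299 kJ/kg * 0.713 = 1182.8 kW

1182.8 kW


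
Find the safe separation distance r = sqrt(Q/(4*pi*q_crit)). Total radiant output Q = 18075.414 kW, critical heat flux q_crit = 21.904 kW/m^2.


4*pi*q_crit = 275.25
Q/(4*pi*q_crit) = 65.668
r = sqrt(65.668) = 8.1036 m

8.1036 m


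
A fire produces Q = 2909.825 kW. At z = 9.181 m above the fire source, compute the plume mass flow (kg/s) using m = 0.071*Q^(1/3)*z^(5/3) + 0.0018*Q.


Q^(1/3) = 14.277
z^(5/3) = 40.255
First term = 0.071 * 14.277 * 40.255 = 40.803
Second term = 0.0018 * 2909.825 = 5.2377
m = 46.041 kg/s

46.041 kg/s


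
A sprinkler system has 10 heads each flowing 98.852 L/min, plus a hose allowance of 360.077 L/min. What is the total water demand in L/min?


Sprinkler demand = 10 * 98.852 = 988.52 L/min
Total = 988.52 + 360.077 = 1348.597 L/min

1348.597 L/min


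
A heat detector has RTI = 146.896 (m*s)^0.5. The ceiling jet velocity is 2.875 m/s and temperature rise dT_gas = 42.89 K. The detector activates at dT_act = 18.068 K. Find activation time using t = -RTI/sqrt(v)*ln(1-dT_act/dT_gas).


dT_act/dT_gas = 0.42126
ln(1 - 0.42126) = -0.54691
t = -146.896 / sqrt(2.875) * -0.54691 = 47.381 s

47.381 s


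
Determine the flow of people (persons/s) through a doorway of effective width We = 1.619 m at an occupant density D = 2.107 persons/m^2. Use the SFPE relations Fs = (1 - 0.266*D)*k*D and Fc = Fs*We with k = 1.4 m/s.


1 - 0.266*D = 1 - 0.266*2.107 = 0.43954
Fs = 0.43954 * 1.4 * 2.107 = 1.2965 persons/(s*m)
Fc = 1.2965 * 1.619 = 2.0991 persons/s

2.0991 persons/s
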